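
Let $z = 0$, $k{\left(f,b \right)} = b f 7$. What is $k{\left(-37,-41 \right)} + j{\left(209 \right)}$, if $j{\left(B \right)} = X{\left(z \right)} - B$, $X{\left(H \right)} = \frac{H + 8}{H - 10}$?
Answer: $\frac{52046}{5} \approx 10409.0$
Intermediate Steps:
$k{\left(f,b \right)} = 7 b f$
$X{\left(H \right)} = \frac{8 + H}{-10 + H}$
$j{\left(B \right)} = - \frac{4}{5} - B$ ($j{\left(B \right)} = \frac{8 + 0}{-10 + 0} - B = \frac{1}{-10} \cdot 8 - B = \left(- \frac{1}{10}\right) 8 - B = - \frac{4}{5} - B$)
$k{\left(-37,-41 \right)} + j{\left(209 \right)} = 7 \left(-41\right) \left(-37\right) - \frac{1049}{5} = 10619 - \frac{1049}{5} = \frac{52046}{5}$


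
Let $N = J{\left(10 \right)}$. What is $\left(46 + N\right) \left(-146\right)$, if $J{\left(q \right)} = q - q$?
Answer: $-6716$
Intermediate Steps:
$J{\left(q \right)} = 0$
$N = 0$
$\left(46 + N\right) \left(-146\right) = \left(46 + 0\right) \left(-146\right) = 46 \left(-146\right) = -6716$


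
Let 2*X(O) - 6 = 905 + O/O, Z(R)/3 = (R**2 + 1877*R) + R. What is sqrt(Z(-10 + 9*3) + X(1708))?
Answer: 3*sqrt(10789) ≈ 311.61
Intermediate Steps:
Z(R) = 3*R**2 + 5634*R (Z(R) = 3*((R**2 + 1877*R) + R) = 3*(R**2 + 1878*R) = 3*R**2 + 5634*R)
X(O) = 456 (X(O) = 3 + (905 + O/O)/2 = 3 + (905 + 1)/2 = 3 + (1/2)*906 = 3 + 453 = 456)
sqrt(Z(-10 + 9*3) + X(1708)) = sqrt(3*(-10 + 9*3)*(1878 + (-10 + 9*3)) + 456) = sqrt(3*(-10 + 27)*(1878 + (-10 + 27)) + 456) = sqrt(3*17*(1878 + 17) + 456) = sqrt(3*17*1895 + 456) = sqrt(96645 + 456) = sqrt(97101) = 3*sqrt(10789)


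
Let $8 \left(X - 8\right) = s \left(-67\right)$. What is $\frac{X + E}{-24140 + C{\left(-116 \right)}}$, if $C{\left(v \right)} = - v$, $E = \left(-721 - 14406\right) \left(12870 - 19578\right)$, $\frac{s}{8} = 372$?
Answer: $- \frac{12680875}{3003} \approx -4222.7$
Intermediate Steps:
$s = 2976$ ($s = 8 \cdot 372 = 2976$)
$E = 101471916$ ($E = \left(-15127\right) \left(-6708\right) = 101471916$)
$X = -24916$ ($X = 8 + \frac{2976 \left(-67\right)}{8} = 8 + \frac{1}{8} \left(-199392\right) = 8 - 24924 = -24916$)
$\frac{X + E}{-24140 + C{\left(-116 \right)}} = \frac{-24916 + 101471916}{-24140 - -116} = \frac{101447000}{-24140 + 116} = \frac{101447000}{-24024} = 101447000 \left(- \frac{1}{24024}\right) = - \frac{12680875}{3003}$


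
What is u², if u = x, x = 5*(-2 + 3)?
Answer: 25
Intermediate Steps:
x = 5 (x = 5*1 = 5)
u = 5
u² = 5² = 25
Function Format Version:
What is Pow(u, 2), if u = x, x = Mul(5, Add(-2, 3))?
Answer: 25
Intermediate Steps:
x = 5 (x = Mul(5, 1) = 5)
u = 5
Pow(u, 2) = Pow(5, 2) = 25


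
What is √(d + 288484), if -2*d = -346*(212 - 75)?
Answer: √312185 ≈ 558.74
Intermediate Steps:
d = 23701 (d = -(-173)*(212 - 75) = -(-173)*137 = -½*(-47402) = 23701)
√(d + 288484) = √(23701 + 288484) = √312185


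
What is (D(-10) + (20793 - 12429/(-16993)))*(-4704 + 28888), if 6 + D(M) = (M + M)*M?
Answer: 8625091071680/16993 ≈ 5.0757e+8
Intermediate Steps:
D(M) = -6 + 2*M² (D(M) = -6 + (M + M)*M = -6 + (2*M)*M = -6 + 2*M²)
(D(-10) + (20793 - 12429/(-16993)))*(-4704 + 28888) = ((-6 + 2*(-10)²) + (20793 - 12429/(-16993)))*(-4704 + 28888) = ((-6 + 2*100) + (20793 - 12429*(-1/16993)))*24184 = ((-6 + 200) + (20793 + 12429/16993))*24184 = (194 + 353347878/16993)*24184 = (356644520/16993)*24184 = 8625091071680/16993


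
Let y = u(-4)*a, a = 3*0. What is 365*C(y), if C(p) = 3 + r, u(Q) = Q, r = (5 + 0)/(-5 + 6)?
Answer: 2920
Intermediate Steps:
r = 5 (r = 5/1 = 5*1 = 5)
a = 0
y = 0 (y = -4*0 = 0)
C(p) = 8 (C(p) = 3 + 5 = 8)
365*C(y) = 365*8 = 2920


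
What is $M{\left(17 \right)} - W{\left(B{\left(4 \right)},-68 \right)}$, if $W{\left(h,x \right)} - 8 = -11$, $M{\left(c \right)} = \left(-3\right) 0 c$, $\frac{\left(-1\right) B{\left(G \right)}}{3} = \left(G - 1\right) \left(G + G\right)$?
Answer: $3$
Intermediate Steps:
$B{\left(G \right)} = - 6 G \left(-1 + G\right)$ ($B{\left(G \right)} = - 3 \left(G - 1\right) \left(G + G\right) = - 3 \left(-1 + G\right) 2 G = - 3 \cdot 2 G \left(-1 + G\right) = - 6 G \left(-1 + G\right)$)
$M{\left(c \right)} = 0$ ($M{\left(c \right)} = 0 c = 0$)
$W{\left(h,x \right)} = -3$ ($W{\left(h,x \right)} = 8 - 11 = -3$)
$M{\left(17 \right)} - W{\left(B{\left(4 \right)},-68 \right)} = 0 - -3 = 0 + 3 = 3$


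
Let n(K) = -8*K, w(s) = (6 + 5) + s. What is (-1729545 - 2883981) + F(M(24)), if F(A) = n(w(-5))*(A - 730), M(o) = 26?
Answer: -4579734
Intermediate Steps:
w(s) = 11 + s
F(A) = 35040 - 48*A (F(A) = (-8*(11 - 5))*(A - 730) = (-8*6)*(-730 + A) = -48*(-730 + A) = 35040 - 48*A)
(-1729545 - 2883981) + F(M(24)) = (-1729545 - 2883981) + (35040 - 48*26) = -4613526 + (35040 - 1248) = -4613526 + 33792 = -4579734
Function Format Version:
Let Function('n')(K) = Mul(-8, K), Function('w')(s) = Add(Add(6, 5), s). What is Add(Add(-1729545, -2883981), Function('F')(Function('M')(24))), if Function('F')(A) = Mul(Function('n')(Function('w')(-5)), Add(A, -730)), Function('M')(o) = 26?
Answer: -4579734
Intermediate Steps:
Function('w')(s) = Add(11, s)
Function('F')(A) = Add(35040, Mul(-48, A)) (Function('F')(A) = Mul(Mul(-8, Add(11, -5)), Add(A, -730)) = Mul(Mul(-8, 6), Add(-730, A)) = Mul(-48, Add(-730, A)) = Add(35040, Mul(-48, A)))
Add(Add(-1729545, -2883981), Function('F')(Function('M')(24))) = Add(Add(-1729545, -2883981), Add(35040, Mul(-48, 26))) = Add(-4613526, Add(35040, -1248)) = Add(-4613526, 33792) = -4579734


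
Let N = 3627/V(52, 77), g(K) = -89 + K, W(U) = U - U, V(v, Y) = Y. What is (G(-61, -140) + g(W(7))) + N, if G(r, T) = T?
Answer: -14006/77 ≈ -181.90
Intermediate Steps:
W(U) = 0
N = 3627/77 ≈ 47.104
(G(-61, -140) + g(W(7))) + N = (-140 + (-89 + 0)) + 3627/77 = (-140 - 89) + 3627/77 = -229 + 3627/77 = -14006/77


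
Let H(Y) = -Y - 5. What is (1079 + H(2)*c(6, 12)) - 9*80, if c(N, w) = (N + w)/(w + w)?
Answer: 1415/4 ≈ 353.75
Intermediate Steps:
c(N, w) = (N + w)/(2*w) (c(N, w) = (N + w)/((2*w)) = (N + w)*(1/(2*w)) = (N + w)/(2*w))
H(Y) = -5 - Y
(1079 + H(2)*c(6, 12)) - 9*80 = (1079 + (-5 - 1*2)*((½)*(6 + 12)/12)) - 9*80 = (1079 + (-5 - 2)*((½)*(1/12)*18)) - 720 = (1079 - 7*¾) - 720 = (1079 - 21/4) - 720 = 4295/4 - 720 = 1415/4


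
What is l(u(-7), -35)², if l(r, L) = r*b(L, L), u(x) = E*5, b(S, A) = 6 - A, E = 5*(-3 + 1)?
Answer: 4202500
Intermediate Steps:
E = -10 (E = 5*(-2) = -10)
u(x) = -50 (u(x) = -10*5 = -50)
l(r, L) = r*(6 - L)
l(u(-7), -35)² = (-50*(6 - 1*(-35)))² = (-50*(6 + 35))² = (-50*41)² = (-2050)² = 4202500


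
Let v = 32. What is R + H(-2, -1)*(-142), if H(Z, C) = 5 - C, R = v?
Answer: -820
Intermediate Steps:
R = 32
R + H(-2, -1)*(-142) = 32 + (5 - 1*(-1))*(-142) = 32 + (5 + 1)*(-142) = 32 + 6*(-142) = 32 - 852 = -820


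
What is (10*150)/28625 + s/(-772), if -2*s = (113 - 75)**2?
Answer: 87301/88394 ≈ 0.98763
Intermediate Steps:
s = -722 (s = -(113 - 75)**2/2 = -1/2*38**2 = -1/2*1444 = -722)
(10*150)/28625 + s/(-772) = (10*150)/28625 - 722/(-772) = 1500*(1/28625) - 722*(-1/772) = 12/229 + 361/386 = 87301/88394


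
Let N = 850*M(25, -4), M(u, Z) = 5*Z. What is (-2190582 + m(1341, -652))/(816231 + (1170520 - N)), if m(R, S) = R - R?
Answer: -243398/222639 ≈ -1.0932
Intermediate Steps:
m(R, S) = 0
N = -17000 (N = 850*(5*(-4)) = 850*(-20) = -17000)
(-2190582 + m(1341, -652))/(816231 + (1170520 - N)) = (-2190582 + 0)/(816231 + (1170520 - 1*(-17000))) = -2190582/(816231 + (1170520 + 17000)) = -2190582/(816231 + 1187520) = -2190582/2003751 = -2190582*1/2003751 = -243398/222639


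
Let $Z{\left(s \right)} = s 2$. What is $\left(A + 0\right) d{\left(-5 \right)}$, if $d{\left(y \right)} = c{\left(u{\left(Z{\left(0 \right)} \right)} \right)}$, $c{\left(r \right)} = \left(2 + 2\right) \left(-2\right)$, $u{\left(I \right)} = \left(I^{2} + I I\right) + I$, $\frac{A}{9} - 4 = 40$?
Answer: $-3168$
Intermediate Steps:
$A = 396$ ($A = 36 + 9 \cdot 40 = 36 + 360 = 396$)
$Z{\left(s \right)} = 2 s$
$u{\left(I \right)} = I + 2 I^{2}$ ($u{\left(I \right)} = \left(I^{2} + I^{2}\right) + I = 2 I^{2} + I = I + 2 I^{2}$)
$c{\left(r \right)} = -8$ ($c{\left(r \right)} = 4 \left(-2\right) = -8$)
$d{\left(y \right)} = -8$
$\left(A + 0\right) d{\left(-5 \right)} = \left(396 + 0\right) \left(-8\right) = 396 \left(-8\right) = -3168$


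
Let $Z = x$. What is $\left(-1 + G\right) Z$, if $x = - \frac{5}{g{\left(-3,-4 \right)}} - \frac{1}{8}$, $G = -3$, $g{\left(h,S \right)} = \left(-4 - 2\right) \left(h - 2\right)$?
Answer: $\frac{7}{6} \approx 1.1667$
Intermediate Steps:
$g{\left(h,S \right)} = 12 - 6 h$ ($g{\left(h,S \right)} = - 6 \left(-2 + h\right) = 12 - 6 h$)
$x = - \frac{7}{24}$ ($x = - \frac{5}{12 - -18} - \frac{1}{8} = - \frac{5}{12 + 18} - \frac{1}{8} = - \frac{5}{30} - \frac{1}{8} = \left(-5\right) \frac{1}{30} - \frac{1}{8} = - \frac{1}{6} - \frac{1}{8} = - \frac{7}{24} \approx -0.29167$)
$Z = - \frac{7}{24} \approx -0.29167$
$\left(-1 + G\right) Z = \left(-1 - 3\right) \left(- \frac{7}{24}\right) = \left(-4\right) \left(- \frac{7}{24}\right) = \frac{7}{6}$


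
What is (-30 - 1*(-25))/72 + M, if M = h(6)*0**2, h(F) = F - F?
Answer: -5/72 ≈ -0.069444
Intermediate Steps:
h(F) = 0
M = 0 (M = 0*0**2 = 0*0 = 0)
(-30 - 1*(-25))/72 + M = (-30 - 1*(-25))/72 + 0 = (-30 + 25)/72 + 0 = (1/72)*(-5) + 0 = -5/72 + 0 = -5/72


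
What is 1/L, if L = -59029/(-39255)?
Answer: 39255/59029 ≈ 0.66501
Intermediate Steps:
L = 59029/39255 (L = -59029*(-1/39255) = 59029/39255 ≈ 1.5037)
1/L = 1/(59029/39255) = 39255/59029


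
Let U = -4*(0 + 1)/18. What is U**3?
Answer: -8/729 ≈ -0.010974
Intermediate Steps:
U = -2/9 (U = -4*1*(1/18) = -4*1/18 = -2/9 ≈ -0.22222)
U**3 = (-2/9)**3 = -8/729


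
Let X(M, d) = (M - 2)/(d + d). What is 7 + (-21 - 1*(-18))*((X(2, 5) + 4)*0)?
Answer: 7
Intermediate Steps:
X(M, d) = (-2 + M)/(2*d) (X(M, d) = (-2 + M)/((2*d)) = (-2 + M)*(1/(2*d)) = (-2 + M)/(2*d))
7 + (-21 - 1*(-18))*((X(2, 5) + 4)*0) = 7 + (-21 - 1*(-18))*(((1/2)*(-2 + 2)/5 + 4)*0) = 7 + (-21 + 18)*(((1/2)*(1/5)*0 + 4)*0) = 7 - 3*(0 + 4)*0 = 7 - 12*0 = 7 - 3*0 = 7 + 0 = 7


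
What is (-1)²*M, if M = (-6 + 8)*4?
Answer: 8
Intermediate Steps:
M = 8 (M = 2*4 = 8)
(-1)²*M = (-1)²*8 = 1*8 = 8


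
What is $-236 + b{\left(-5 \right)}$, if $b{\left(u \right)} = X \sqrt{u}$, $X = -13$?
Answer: $-236 - 13 i \sqrt{5} \approx -236.0 - 29.069 i$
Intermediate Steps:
$b{\left(u \right)} = - 13 \sqrt{u}$
$-236 + b{\left(-5 \right)} = -236 - 13 \sqrt{-5} = -236 - 13 i \sqrt{5}$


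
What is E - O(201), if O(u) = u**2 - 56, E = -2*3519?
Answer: -47383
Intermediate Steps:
E = -7038
O(u) = -56 + u**2
E - O(201) = -7038 - (-56 + 201**2) = -7038 - (-56 + 40401) = -7038 - 1*40345 = -7038 - 40345 = -47383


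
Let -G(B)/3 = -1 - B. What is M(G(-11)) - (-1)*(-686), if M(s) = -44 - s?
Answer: -700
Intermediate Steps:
G(B) = 3 + 3*B (G(B) = -3*(-1 - B) = 3 + 3*B)
M(G(-11)) - (-1)*(-686) = (-44 - (3 + 3*(-11))) - (-1)*(-686) = (-44 - (3 - 33)) - 1*686 = (-44 - 1*(-30)) - 686 = (-44 + 30) - 686 = -14 - 686 = -700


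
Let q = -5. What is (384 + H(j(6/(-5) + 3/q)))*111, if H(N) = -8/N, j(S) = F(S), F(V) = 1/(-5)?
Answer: 47064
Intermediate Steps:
F(V) = -1/5
j(S) = -1/5
(384 + H(j(6/(-5) + 3/q)))*111 = (384 - 8/(-1/5))*111 = (384 - 8*(-5))*111 = (384 + 40)*111 = 424*111 = 47064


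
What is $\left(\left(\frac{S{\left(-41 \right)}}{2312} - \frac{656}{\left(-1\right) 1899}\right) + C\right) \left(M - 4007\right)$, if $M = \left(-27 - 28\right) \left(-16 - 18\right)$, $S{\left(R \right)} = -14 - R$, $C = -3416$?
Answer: $\frac{32047176577631}{4390488} \approx 7.2992 \cdot 10^{6}$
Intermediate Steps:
$M = 1870$ ($M = - 55 \left(-16 - 18\right) = \left(-55\right) \left(-34\right) = 1870$)
$\left(\left(\frac{S{\left(-41 \right)}}{2312} - \frac{656}{\left(-1\right) 1899}\right) + C\right) \left(M - 4007\right) = \left(\left(\frac{-14 - -41}{2312} - \frac{656}{\left(-1\right) 1899}\right) - 3416\right) \left(1870 - 4007\right) = \left(\left(\left(-14 + 41\right) \frac{1}{2312} - \frac{656}{-1899}\right) - 3416\right) \left(-2137\right) = \left(\left(27 \cdot \frac{1}{2312} - - \frac{656}{1899}\right) - 3416\right) \left(-2137\right) = \left(\left(\frac{27}{2312} + \frac{656}{1899}\right) - 3416\right) \left(-2137\right) = \left(\frac{1567945}{4390488} - 3416\right) \left(-2137\right) = \left(- \frac{14996339063}{4390488}\right) \left(-2137\right) = \frac{32047176577631}{4390488}$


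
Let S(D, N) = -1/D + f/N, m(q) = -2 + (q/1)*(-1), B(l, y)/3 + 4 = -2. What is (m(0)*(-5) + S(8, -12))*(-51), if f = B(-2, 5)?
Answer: -4641/8 ≈ -580.13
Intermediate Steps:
B(l, y) = -18 (B(l, y) = -12 + 3*(-2) = -12 - 6 = -18)
f = -18
m(q) = -2 - q (m(q) = -2 + (q*1)*(-1) = -2 + q*(-1) = -2 - q)
S(D, N) = -1/D - 18/N
(m(0)*(-5) + S(8, -12))*(-51) = ((-2 - 1*0)*(-5) + (-1/8 - 18/(-12)))*(-51) = ((-2 + 0)*(-5) + (-1*⅛ - 18*(-1/12)))*(-51) = (-2*(-5) + (-⅛ + 3/2))*(-51) = (10 + 11/8)*(-51) = (91/8)*(-51) = -4641/8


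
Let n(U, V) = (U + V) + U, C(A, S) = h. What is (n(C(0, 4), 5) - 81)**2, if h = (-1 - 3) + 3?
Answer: 6084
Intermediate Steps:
h = -1 (h = -4 + 3 = -1)
C(A, S) = -1
n(U, V) = V + 2*U
(n(C(0, 4), 5) - 81)**2 = ((5 + 2*(-1)) - 81)**2 = ((5 - 2) - 81)**2 = (3 - 81)**2 = (-78)**2 = 6084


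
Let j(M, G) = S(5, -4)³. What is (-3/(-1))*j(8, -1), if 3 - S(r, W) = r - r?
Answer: 81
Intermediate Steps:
S(r, W) = 3 (S(r, W) = 3 - (r - r) = 3 - 1*0 = 3 + 0 = 3)
j(M, G) = 27 (j(M, G) = 3³ = 27)
(-3/(-1))*j(8, -1) = -3/(-1)*27 = -3*(-1)*27 = 3*27 = 81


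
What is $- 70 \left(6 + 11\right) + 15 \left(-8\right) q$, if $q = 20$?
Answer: $-3590$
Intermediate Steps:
$- 70 \left(6 + 11\right) + 15 \left(-8\right) q = - 70 \left(6 + 11\right) + 15 \left(-8\right) 20 = \left(-70\right) 17 - 2400 = -1190 - 2400 = -3590$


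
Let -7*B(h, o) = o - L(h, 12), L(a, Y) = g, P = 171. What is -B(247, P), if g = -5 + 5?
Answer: 171/7 ≈ 24.429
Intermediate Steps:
g = 0
L(a, Y) = 0
B(h, o) = -o/7 (B(h, o) = -(o - 1*0)/7 = -(o + 0)/7 = -o/7)
-B(247, P) = -(-1)*171/7 = -1*(-171/7) = 171/7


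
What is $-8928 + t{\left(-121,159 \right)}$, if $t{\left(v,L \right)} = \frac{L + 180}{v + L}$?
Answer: $- \frac{338925}{38} \approx -8919.1$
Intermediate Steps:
$t{\left(v,L \right)} = \frac{180 + L}{L + v}$
$-8928 + t{\left(-121,159 \right)} = -8928 + \frac{180 + 159}{159 - 121} = -8928 + \frac{1}{38} \cdot 339 = -8928 + \frac{339}{38} = - \frac{338925}{38}$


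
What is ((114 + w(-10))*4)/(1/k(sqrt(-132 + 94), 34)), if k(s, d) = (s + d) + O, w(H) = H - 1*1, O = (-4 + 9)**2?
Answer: 24308 + 412*I*sqrt(38) ≈ 24308.0 + 2539.7*I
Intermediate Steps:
O = 25 (O = 5**2 = 25)
w(H) = -1 + H (w(H) = H - 1 = -1 + H)
k(s, d) = 25 + d + s (k(s, d) = (s + d) + 25 = (d + s) + 25 = 25 + d + s)
((114 + w(-10))*4)/(1/k(sqrt(-132 + 94), 34)) = ((114 + (-1 - 10))*4)/(1/(25 + 34 + sqrt(-132 + 94))) = ((114 - 11)*4)/(1/(25 + 34 + sqrt(-38))) = (103*4)/(1/(25 + 34 + I*sqrt(38))) = 412/(1/(59 + I*sqrt(38))) = 412*(59 + I*sqrt(38)) = 24308 + 412*I*sqrt(38)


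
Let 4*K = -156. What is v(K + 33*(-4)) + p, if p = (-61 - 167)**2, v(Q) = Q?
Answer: 51813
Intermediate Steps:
K = -39 (K = (1/4)*(-156) = -39)
p = 51984 (p = (-228)**2 = 51984)
v(K + 33*(-4)) + p = (-39 + 33*(-4)) + 51984 = (-39 - 132) + 51984 = -171 + 51984 = 51813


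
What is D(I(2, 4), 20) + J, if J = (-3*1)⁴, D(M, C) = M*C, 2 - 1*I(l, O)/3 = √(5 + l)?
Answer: 201 - 60*√7 ≈ 42.255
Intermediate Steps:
I(l, O) = 6 - 3*√(5 + l)
D(M, C) = C*M
J = 81 (J = (-3)⁴ = 81)
D(I(2, 4), 20) + J = 20*(6 - 3*√(5 + 2)) + 81 = 20*(6 - 3*√7) + 81 = (120 - 60*√7) + 81 = 201 - 60*√7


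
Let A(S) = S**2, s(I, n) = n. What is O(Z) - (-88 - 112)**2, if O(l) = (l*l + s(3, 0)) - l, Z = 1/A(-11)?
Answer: -585640120/14641 ≈ -40000.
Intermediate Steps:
Z = 1/121 (Z = 1/((-11)**2) = 1/121 ≈ 0.0082645)
O(l) = l**2 - l (O(l) = (l*l + 0) - l = (l**2 + 0) - l = l**2 - l)
O(Z) - (-88 - 112)**2 = (-1 + 1/121)/121 - (-88 - 112)**2 = (1/121)*(-120/121) - 1*(-200)**2 = -120/14641 - 1*40000 = -120/14641 - 40000 = -585640120/14641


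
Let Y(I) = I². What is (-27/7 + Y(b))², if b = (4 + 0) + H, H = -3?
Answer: 400/49 ≈ 8.1633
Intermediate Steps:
b = 1 (b = (4 + 0) - 3 = 4 - 3 = 1)
(-27/7 + Y(b))² = (-27/7 + 1²)² = (-27*⅐ + 1)² = (-27/7 + 1)² = (-20/7)² = 400/49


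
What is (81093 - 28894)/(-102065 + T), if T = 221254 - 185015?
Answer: -52199/65826 ≈ -0.79298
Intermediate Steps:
T = 36239
(81093 - 28894)/(-102065 + T) = (81093 - 28894)/(-102065 + 36239) = 52199/(-65826) = 52199*(-1/65826) = -52199/65826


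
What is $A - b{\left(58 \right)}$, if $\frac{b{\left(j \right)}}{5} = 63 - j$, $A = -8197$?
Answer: $-8222$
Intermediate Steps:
$b{\left(j \right)} = 315 - 5 j$ ($b{\left(j \right)} = 5 \left(63 - j\right) = 315 - 5 j$)
$A - b{\left(58 \right)} = -8197 - \left(315 - 290\right) = -8197 - 25 = -8222$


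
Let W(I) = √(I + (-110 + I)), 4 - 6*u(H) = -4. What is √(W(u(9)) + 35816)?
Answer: √(322344 + 3*I*√966)/3 ≈ 189.25 + 0.027371*I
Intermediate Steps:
u(H) = 4/3 (u(H) = ⅔ - ⅙*(-4) = ⅔ + ⅔ = 4/3)
W(I) = √(-110 + 2*I)
√(W(u(9)) + 35816) = √(√(-110 + 2*(4/3)) + 35816) = √(√(-110 + 8/3) + 35816) = √(√(-322/3) + 35816) = √(I*√966/3 + 35816) = √(35816 + I*√966/3)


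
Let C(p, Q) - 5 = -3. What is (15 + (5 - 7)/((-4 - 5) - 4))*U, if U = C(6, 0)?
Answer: 394/13 ≈ 30.308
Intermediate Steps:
C(p, Q) = 2 (C(p, Q) = 5 - 3 = 2)
U = 2
(15 + (5 - 7)/((-4 - 5) - 4))*U = (15 + (5 - 7)/((-4 - 5) - 4))*2 = (15 - 2/(-9 - 4))*2 = (15 - 2/(-13))*2 = (15 - 2*(-1/13))*2 = (15 + 2/13)*2 = (197/13)*2 = 394/13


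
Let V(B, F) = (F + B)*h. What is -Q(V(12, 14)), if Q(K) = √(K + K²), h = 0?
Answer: 0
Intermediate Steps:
V(B, F) = 0 (V(B, F) = (F + B)*0 = (B + F)*0 = 0)
-Q(V(12, 14)) = -√(0*(1 + 0)) = -√(0*1) = -√0 = -1*0 = 0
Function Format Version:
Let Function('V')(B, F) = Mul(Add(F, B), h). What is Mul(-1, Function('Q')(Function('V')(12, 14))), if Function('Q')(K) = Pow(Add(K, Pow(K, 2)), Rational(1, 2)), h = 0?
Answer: 0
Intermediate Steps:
Function('V')(B, F) = 0 (Function('V')(B, F) = Mul(Add(F, B), 0) = Mul(Add(B, F), 0) = 0)
Mul(-1, Function('Q')(Function('V')(12, 14))) = Mul(-1, Pow(Mul(0, Add(1, 0)), Rational(1, 2))) = Mul(-1, Pow(Mul(0, 1), Rational(1, 2))) = Mul(-1, Pow(0, Rational(1, 2))) = Mul(-1, 0) = 0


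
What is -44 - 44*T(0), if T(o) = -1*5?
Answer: 176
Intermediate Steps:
T(o) = -5
-44 - 44*T(0) = -44 - 44*(-5) = -44 + 220 = 176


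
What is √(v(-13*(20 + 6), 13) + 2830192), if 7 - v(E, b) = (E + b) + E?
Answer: √2830862 ≈ 1682.5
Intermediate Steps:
v(E, b) = 7 - b - 2*E (v(E, b) = 7 - ((E + b) + E) = 7 - (b + 2*E) = 7 + (-b - 2*E) = 7 - b - 2*E)
√(v(-13*(20 + 6), 13) + 2830192) = √((7 - 1*13 - (-26)*(20 + 6)) + 2830192) = √((7 - 13 - (-26)*26) + 2830192) = √((7 - 13 - 2*(-338)) + 2830192) = √((7 - 13 + 676) + 2830192) = √(670 + 2830192) = √2830862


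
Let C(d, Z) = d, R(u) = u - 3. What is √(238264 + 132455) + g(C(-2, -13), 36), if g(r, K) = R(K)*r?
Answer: -66 + 3*√41191 ≈ 542.87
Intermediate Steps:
R(u) = -3 + u
g(r, K) = r*(-3 + K) (g(r, K) = (-3 + K)*r = r*(-3 + K))
√(238264 + 132455) + g(C(-2, -13), 36) = √(238264 + 132455) - 2*(-3 + 36) = √370719 - 2*33 = 3*√41191 - 66 = -66 + 3*√41191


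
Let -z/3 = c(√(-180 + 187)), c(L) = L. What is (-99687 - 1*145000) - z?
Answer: -244687 + 3*√7 ≈ -2.4468e+5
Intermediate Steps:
z = -3*√7 (z = -3*√(-180 + 187) = -3*√7 ≈ -7.9373)
(-99687 - 1*145000) - z = (-99687 - 1*145000) - (-3)*√7 = (-99687 - 145000) + 3*√7 = -244687 + 3*√7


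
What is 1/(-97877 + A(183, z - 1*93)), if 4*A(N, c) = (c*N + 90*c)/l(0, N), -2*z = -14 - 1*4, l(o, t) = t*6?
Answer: -122/11941631 ≈ -1.0216e-5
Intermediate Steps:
l(o, t) = 6*t
z = 9 (z = -(-14 - 1*4)/2 = -(-14 - 4)/2 = -½*(-18) = 9)
A(N, c) = (90*c + N*c)/(24*N) (A(N, c) = ((c*N + 90*c)/((6*N)))/4 = ((N*c + 90*c)*(1/(6*N)))/4 = ((90*c + N*c)*(1/(6*N)))/4 = ((90*c + N*c)/(6*N))/4 = (90*c + N*c)/(24*N))
1/(-97877 + A(183, z - 1*93)) = 1/(-97877 + (1/24)*(9 - 1*93)*(90 + 183)/183) = 1/(-97877 + (1/24)*(9 - 93)*(1/183)*273) = 1/(-97877 + (1/24)*(-84)*(1/183)*273) = 1/(-97877 - 637/122) = 1/(-11941631/122) = -122/11941631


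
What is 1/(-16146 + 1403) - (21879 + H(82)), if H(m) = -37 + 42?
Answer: -322635813/14743 ≈ -21884.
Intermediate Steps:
H(m) = 5
1/(-16146 + 1403) - (21879 + H(82)) = 1/(-16146 + 1403) - (21879 + 5) = 1/(-14743) - 1*21884 = -1/14743 - 21884 = -322635813/14743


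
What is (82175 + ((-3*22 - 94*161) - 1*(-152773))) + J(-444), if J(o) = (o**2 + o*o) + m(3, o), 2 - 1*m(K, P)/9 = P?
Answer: 618034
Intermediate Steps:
m(K, P) = 18 - 9*P
J(o) = 18 - 9*o + 2*o**2 (J(o) = (o**2 + o*o) + (18 - 9*o) = (o**2 + o**2) + (18 - 9*o) = 2*o**2 + (18 - 9*o) = 18 - 9*o + 2*o**2)
(82175 + ((-3*22 - 94*161) - 1*(-152773))) + J(-444) = (82175 + ((-3*22 - 94*161) - 1*(-152773))) + (18 - 9*(-444) + 2*(-444)**2) = (82175 + ((-66 - 15134) + 152773)) + (18 + 3996 + 2*197136) = (82175 + (-15200 + 152773)) + (18 + 3996 + 394272) = (82175 + 137573) + 398286 = 219748 + 398286 = 618034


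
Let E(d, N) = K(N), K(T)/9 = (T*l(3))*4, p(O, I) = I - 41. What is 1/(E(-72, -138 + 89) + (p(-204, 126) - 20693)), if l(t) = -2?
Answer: -1/17080 ≈ -5.8548e-5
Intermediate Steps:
p(O, I) = -41 + I
K(T) = -72*T (K(T) = 9*((T*(-2))*4) = 9*(-2*T*4) = 9*(-8*T) = -72*T)
E(d, N) = -72*N
1/(E(-72, -138 + 89) + (p(-204, 126) - 20693)) = 1/(-72*(-138 + 89) + ((-41 + 126) - 20693)) = 1/(-72*(-49) + (85 - 20693)) = 1/(3528 - 20608) = 1/(-17080) = -1/17080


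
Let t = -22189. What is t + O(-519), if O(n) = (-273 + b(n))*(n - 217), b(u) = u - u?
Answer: 178739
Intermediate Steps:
b(u) = 0
O(n) = 59241 - 273*n (O(n) = (-273 + 0)*(n - 217) = -273*(-217 + n) = 59241 - 273*n)
t + O(-519) = -22189 + (59241 - 273*(-519)) = -22189 + (59241 + 141687) = -22189 + 200928 = 178739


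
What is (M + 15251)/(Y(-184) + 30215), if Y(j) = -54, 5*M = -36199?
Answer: 40056/150805 ≈ 0.26561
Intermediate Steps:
M = -36199/5 (M = (1/5)*(-36199) = -36199/5 ≈ -7239.8)
(M + 15251)/(Y(-184) + 30215) = (-36199/5 + 15251)/(-54 + 30215) = (40056/5)/30161 = (40056/5)*(1/30161) = 40056/150805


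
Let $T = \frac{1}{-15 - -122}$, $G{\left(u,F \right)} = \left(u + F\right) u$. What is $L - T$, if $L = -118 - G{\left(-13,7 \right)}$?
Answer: $- \frac{20973}{107} \approx -196.01$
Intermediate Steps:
$G{\left(u,F \right)} = u \left(F + u\right)$ ($G{\left(u,F \right)} = \left(F + u\right) u = u \left(F + u\right)$)
$L = -196$ ($L = -118 - - 13 \left(7 - 13\right) = -118 - \left(-13\right) \left(-6\right) = -118 - 78 = -196$)
$T = \frac{1}{107}$ ($T = \frac{1}{-15 + \left(-127 + 249\right)} = \frac{1}{-15 + 122} = \frac{1}{107} \approx 0.0093458$)
$L - T = -196 - \frac{1}{107} = - \frac{20973}{107}$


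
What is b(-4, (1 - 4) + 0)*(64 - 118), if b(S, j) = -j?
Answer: -162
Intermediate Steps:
b(-4, (1 - 4) + 0)*(64 - 118) = (-((1 - 4) + 0))*(64 - 118) = -(-3 + 0)*(-54) = -1*(-3)*(-54) = 3*(-54) = -162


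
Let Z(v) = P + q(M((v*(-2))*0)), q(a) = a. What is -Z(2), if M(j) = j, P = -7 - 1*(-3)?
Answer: 4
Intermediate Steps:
P = -4 (P = -7 + 3 = -4)
Z(v) = -4 (Z(v) = -4 + (v*(-2))*0 = -4 - 2*v*0 = -4 + 0 = -4)
-Z(2) = -1*(-4) = 4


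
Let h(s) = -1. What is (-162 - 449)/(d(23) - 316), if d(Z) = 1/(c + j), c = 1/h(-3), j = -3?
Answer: 2444/1265 ≈ 1.9320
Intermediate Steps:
c = -1 (c = 1/(-1) = -1)
d(Z) = -¼ (d(Z) = 1/(-1 - 3) = 1/(-4) = -¼)
(-162 - 449)/(d(23) - 316) = (-162 - 449)/(-¼ - 316) = -611/(-1265/4) = -611*(-4/1265) = 2444/1265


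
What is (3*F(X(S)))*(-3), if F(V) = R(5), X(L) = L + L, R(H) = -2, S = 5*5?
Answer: 18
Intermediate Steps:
S = 25
X(L) = 2*L
F(V) = -2
(3*F(X(S)))*(-3) = (3*(-2))*(-3) = -6*(-3) = 18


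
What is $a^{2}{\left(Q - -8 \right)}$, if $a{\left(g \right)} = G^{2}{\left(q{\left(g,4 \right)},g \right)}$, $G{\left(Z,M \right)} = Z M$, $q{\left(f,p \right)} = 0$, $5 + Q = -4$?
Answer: $0$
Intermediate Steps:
$Q = -9$ ($Q = -5 - 4 = -9$)
$G{\left(Z,M \right)} = M Z$
$a{\left(g \right)} = 0$ ($a{\left(g \right)} = \left(g 0\right)^{2} = 0^{2} = 0$)
$a^{2}{\left(Q - -8 \right)} = 0^{2} = 0$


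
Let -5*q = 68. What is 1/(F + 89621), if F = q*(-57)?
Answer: 5/451981 ≈ 1.1062e-5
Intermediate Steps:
q = -68/5 (q = -⅕*68 = -68/5 ≈ -13.600)
F = 3876/5 (F = -68/5*(-57) = 3876/5 ≈ 775.20)
1/(F + 89621) = 1/(3876/5 + 89621) = 1/(451981/5) = 5/451981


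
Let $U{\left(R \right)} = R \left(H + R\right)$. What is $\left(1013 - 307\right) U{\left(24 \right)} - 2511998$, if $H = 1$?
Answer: $-2088398$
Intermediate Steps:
$U{\left(R \right)} = R \left(1 + R\right)$
$\left(1013 - 307\right) U{\left(24 \right)} - 2511998 = \left(1013 - 307\right) 24 \left(1 + 24\right) - 2511998 = 706 \cdot 24 \cdot 25 - 2511998 = 706 \cdot 600 - 2511998 = 423600 - 2511998 = -2088398$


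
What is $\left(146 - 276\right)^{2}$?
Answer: $16900$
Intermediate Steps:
$\left(146 - 276\right)^{2} = \left(-130\right)^{2} = 16900$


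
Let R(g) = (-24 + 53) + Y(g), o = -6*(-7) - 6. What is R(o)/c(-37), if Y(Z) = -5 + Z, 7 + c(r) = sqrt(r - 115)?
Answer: -140/67 - 40*I*sqrt(38)/67 ≈ -2.0896 - 3.6802*I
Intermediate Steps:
c(r) = -7 + sqrt(-115 + r) (c(r) = -7 + sqrt(r - 115) = -7 + sqrt(-115 + r))
o = 36 (o = 42 - 6 = 36)
R(g) = 24 + g (R(g) = (-24 + 53) + (-5 + g) = 29 + (-5 + g) = 24 + g)
R(o)/c(-37) = (24 + 36)/(-7 + sqrt(-115 - 37)) = 60/(-7 + sqrt(-152)) = 60/(-7 + 2*I*sqrt(38))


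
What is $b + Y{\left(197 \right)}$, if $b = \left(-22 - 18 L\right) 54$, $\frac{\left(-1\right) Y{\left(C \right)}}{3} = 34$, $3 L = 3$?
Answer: $-2262$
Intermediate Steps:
$L = 1$ ($L = \frac{1}{3} \cdot 3 = 1$)
$Y{\left(C \right)} = -102$ ($Y{\left(C \right)} = \left(-3\right) 34 = -102$)
$b = -2160$ ($b = \left(-22 - 18\right) 54 = \left(-40\right) 54 = -2160$)
$b + Y{\left(197 \right)} = -2160 - 102 = -2262$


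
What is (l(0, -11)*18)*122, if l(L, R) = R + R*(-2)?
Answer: 24156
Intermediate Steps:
l(L, R) = -R (l(L, R) = R - 2*R = -R)
(l(0, -11)*18)*122 = (-1*(-11)*18)*122 = (11*18)*122 = 198*122 = 24156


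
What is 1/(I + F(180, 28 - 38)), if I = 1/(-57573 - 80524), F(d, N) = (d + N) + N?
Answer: 138097/22095519 ≈ 0.0062500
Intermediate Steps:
F(d, N) = d + 2*N (F(d, N) = (N + d) + N = d + 2*N)
I = -1/138097 (I = 1/(-138097) = -1/138097 ≈ -7.2413e-6)
1/(I + F(180, 28 - 38)) = 1/(-1/138097 + (180 + 2*(28 - 38))) = 1/(-1/138097 + (180 + 2*(-10))) = 1/(-1/138097 + (180 - 20)) = 1/(-1/138097 + 160) = 1/(22095519/138097) = 138097/22095519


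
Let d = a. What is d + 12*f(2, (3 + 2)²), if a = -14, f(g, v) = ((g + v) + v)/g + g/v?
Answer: 7474/25 ≈ 298.96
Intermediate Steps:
f(g, v) = g/v + (g + 2*v)/g (f(g, v) = (g + 2*v)/g + g/v = g/v + (g + 2*v)/g)
d = -14
d + 12*f(2, (3 + 2)²) = -14 + 12*(1 + 2/((3 + 2)²) + 2*(3 + 2)²/2) = -14 + 12*(1 + 2/(5²) + 2*5²*(½)) = -14 + 12*(1 + 2/25 + 2*25*(½)) = -14 + 12*(1 + 2*(1/25) + 25) = -14 + 12*(1 + 2/25 + 25) = -14 + 12*(652/25) = -14 + 7824/25 = 7474/25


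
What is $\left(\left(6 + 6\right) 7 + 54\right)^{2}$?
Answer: $19044$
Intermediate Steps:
$\left(\left(6 + 6\right) 7 + 54\right)^{2} = \left(12 \cdot 7 + 54\right)^{2} = \left(84 + 54\right)^{2} = 138^{2} = 19044$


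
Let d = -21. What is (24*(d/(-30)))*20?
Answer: 336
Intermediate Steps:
(24*(d/(-30)))*20 = (24*(-21/(-30)))*20 = (24*(-21*(-1/30)))*20 = (24*(7/10))*20 = (84/5)*20 = 336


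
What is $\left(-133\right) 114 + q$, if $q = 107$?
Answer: $-15055$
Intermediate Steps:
$\left(-133\right) 114 + q = \left(-133\right) 114 + 107 = -15162 + 107 = -15055$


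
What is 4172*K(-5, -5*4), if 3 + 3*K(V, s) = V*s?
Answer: 404684/3 ≈ 1.3489e+5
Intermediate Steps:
K(V, s) = -1 + V*s/3 (K(V, s) = -1 + (V*s)/3 = -1 + V*s/3)
4172*K(-5, -5*4) = 4172*(-1 + (⅓)*(-5)*(-5*4)) = 4172*(-1 + (⅓)*(-5)*(-20)) = 4172*(-1 + 100/3) = 4172*(97/3) = 404684/3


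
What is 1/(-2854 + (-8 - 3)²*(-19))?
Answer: -1/5153 ≈ -0.00019406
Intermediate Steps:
1/(-2854 + (-8 - 3)²*(-19)) = 1/(-2854 + (-11)²*(-19)) = 1/(-2854 + 121*(-19)) = 1/(-2854 - 2299) = 1/(-5153) = -1/5153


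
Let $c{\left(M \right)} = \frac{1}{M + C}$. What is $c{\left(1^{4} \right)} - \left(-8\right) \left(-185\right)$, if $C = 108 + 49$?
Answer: $- \frac{233839}{158} \approx -1480.0$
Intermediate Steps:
$C = 157$
$c{\left(M \right)} = \frac{1}{157 + M}$ ($c{\left(M \right)} = \frac{1}{M + 157} = \frac{1}{157 + M}$)
$c{\left(1^{4} \right)} - \left(-8\right) \left(-185\right) = \frac{1}{157 + 1^{4}} - \left(-8\right) \left(-185\right) = \frac{1}{157 + 1} - 1480 = \frac{1}{158} - 1480 = - \frac{233839}{158}$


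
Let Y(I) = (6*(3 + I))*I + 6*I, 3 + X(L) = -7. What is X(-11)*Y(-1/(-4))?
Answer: -255/4 ≈ -63.750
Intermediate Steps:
X(L) = -10 (X(L) = -3 - 7 = -10)
Y(I) = 6*I + I*(18 + 6*I) (Y(I) = (18 + 6*I)*I + 6*I = I*(18 + 6*I) + 6*I = 6*I + I*(18 + 6*I))
X(-11)*Y(-1/(-4)) = -60*(-1/(-4))*(4 - 1/(-4)) = -60*(-1*(-1/4))*(4 - 1*(-1/4)) = -60*(4 + 1/4)/4 = -60*17/(4*4) = -10*51/8 = -255/4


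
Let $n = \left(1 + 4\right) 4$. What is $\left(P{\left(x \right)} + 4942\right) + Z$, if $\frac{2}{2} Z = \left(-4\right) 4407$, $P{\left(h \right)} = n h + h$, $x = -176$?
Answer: $-16382$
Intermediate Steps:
$n = 20$ ($n = 5 \cdot 4 = 20$)
$P{\left(h \right)} = 21 h$ ($P{\left(h \right)} = 20 h + h = 21 h$)
$Z = -17628$ ($Z = \left(-4\right) 4407 = -17628$)
$\left(P{\left(x \right)} + 4942\right) + Z = \left(21 \left(-176\right) + 4942\right) - 17628 = \left(-3696 + 4942\right) - 17628 = 1246 - 17628 = -16382$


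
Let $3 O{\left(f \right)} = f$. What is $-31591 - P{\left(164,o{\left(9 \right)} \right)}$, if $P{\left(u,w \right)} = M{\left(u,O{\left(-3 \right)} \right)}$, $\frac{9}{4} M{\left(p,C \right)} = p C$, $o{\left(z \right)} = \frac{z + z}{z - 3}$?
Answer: $- \frac{283663}{9} \approx -31518.0$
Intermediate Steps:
$O{\left(f \right)} = \frac{f}{3}$
$o{\left(z \right)} = \frac{2 z}{-3 + z}$
$M{\left(p,C \right)} = \frac{4 C p}{9}$ ($M{\left(p,C \right)} = \frac{4 p C}{9} = \frac{4 C p}{9}$)
$P{\left(u,w \right)} = - \frac{4 u}{9}$ ($P{\left(u,w \right)} = \frac{4 \cdot \frac{1}{3} \left(-3\right) u}{9} = \frac{4}{9} \left(-1\right) u = - \frac{4 u}{9}$)
$-31591 - P{\left(164,o{\left(9 \right)} \right)} = -31591 - \left(- \frac{4}{9}\right) 164 = -31591 - - \frac{656}{9} = -31591 + \frac{656}{9} = - \frac{283663}{9}$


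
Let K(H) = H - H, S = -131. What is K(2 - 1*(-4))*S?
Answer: 0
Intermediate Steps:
K(H) = 0
K(2 - 1*(-4))*S = 0*(-131) = 0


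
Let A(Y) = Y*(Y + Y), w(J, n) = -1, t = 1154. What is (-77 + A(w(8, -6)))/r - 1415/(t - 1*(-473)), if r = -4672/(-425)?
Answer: -58471505/7601344 ≈ -7.6923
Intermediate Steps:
A(Y) = 2*Y² (A(Y) = Y*(2*Y) = 2*Y²)
r = 4672/425 (r = -4672*(-1/425) = 4672/425 ≈ 10.993)
(-77 + A(w(8, -6)))/r - 1415/(t - 1*(-473)) = (-77 + 2*(-1)²)/(4672/425) - 1415/(1154 - 1*(-473)) = (-77 + 2*1)*(425/4672) - 1415/(1154 + 473) = (-77 + 2)*(425/4672) - 1415/1627 = -75*425/4672 - 1415*1/1627 = -31875/4672 - 1415/1627 = -58471505/7601344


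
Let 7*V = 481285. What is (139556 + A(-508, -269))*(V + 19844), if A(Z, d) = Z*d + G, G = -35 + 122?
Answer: 24479460705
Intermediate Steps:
G = 87
V = 68755 (V = (1/7)*481285 = 68755)
A(Z, d) = 87 + Z*d (A(Z, d) = Z*d + 87 = 87 + Z*d)
(139556 + A(-508, -269))*(V + 19844) = (139556 + (87 - 508*(-269)))*(68755 + 19844) = (139556 + (87 + 136652))*88599 = (139556 + 136739)*88599 = 276295*88599 = 24479460705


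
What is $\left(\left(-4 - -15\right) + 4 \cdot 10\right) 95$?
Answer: $4845$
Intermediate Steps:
$\left(\left(-4 - -15\right) + 4 \cdot 10\right) 95 = \left(\left(-4 + 15\right) + 40\right) 95 = \left(11 + 40\right) 95 = 51 \cdot 95 = 4845$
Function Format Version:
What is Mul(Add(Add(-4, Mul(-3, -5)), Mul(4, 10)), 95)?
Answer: 4845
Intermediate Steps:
Mul(Add(Add(-4, Mul(-3, -5)), Mul(4, 10)), 95) = Mul(Add(Add(-4, 15), 40), 95) = Mul(Add(11, 40), 95) = Mul(51, 95) = 4845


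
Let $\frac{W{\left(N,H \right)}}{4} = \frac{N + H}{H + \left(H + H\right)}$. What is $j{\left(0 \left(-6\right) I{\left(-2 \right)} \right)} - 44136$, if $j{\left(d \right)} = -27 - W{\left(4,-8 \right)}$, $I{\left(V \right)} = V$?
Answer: $- \frac{132491}{3} \approx -44164.0$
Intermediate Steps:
$W{\left(N,H \right)} = \frac{4 \left(H + N\right)}{3 H}$ ($W{\left(N,H \right)} = 4 \frac{N + H}{H + \left(H + H\right)} = 4 \frac{H + N}{H + 2 H} = 4 \frac{H + N}{3 H} = \frac{4 \left(H + N\right)}{3 H}$)
$j{\left(d \right)} = - \frac{83}{3}$ ($j{\left(d \right)} = -27 - \frac{4 \left(-8 + 4\right)}{3 \left(-8\right)} = -27 - \frac{4}{3} \left(- \frac{1}{8}\right) \left(-4\right) = -27 - \frac{2}{3} = - \frac{83}{3}$)
$j{\left(0 \left(-6\right) I{\left(-2 \right)} \right)} - 44136 = - \frac{83}{3} - 44136 = - \frac{132491}{3}$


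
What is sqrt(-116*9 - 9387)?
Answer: 3*I*sqrt(1159) ≈ 102.13*I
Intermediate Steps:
sqrt(-116*9 - 9387) = sqrt(-1044 - 9387) = sqrt(-10431) = 3*I*sqrt(1159)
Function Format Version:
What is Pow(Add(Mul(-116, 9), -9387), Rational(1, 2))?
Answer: Mul(3, I, Pow(1159, Rational(1, 2))) ≈ Mul(102.13, I)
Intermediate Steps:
Pow(Add(Mul(-116, 9), -9387), Rational(1, 2)) = Pow(Add(-1044, -9387), Rational(1, 2)) = Pow(-10431, Rational(1, 2)) = Mul(3, I, Pow(1159, Rational(1, 2)))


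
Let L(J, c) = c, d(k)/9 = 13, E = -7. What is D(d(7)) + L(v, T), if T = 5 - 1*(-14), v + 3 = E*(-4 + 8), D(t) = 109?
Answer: 128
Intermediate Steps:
d(k) = 117 (d(k) = 9*13 = 117)
v = -31 (v = -3 - 7*(-4 + 8) = -3 - 7*4 = -3 - 28 = -31)
T = 19 (T = 5 + 14 = 19)
D(d(7)) + L(v, T) = 109 + 19 = 128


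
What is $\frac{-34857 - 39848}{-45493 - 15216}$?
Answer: $\frac{74705}{60709} \approx 1.2305$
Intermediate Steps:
$\frac{-34857 - 39848}{-45493 - 15216} = - \frac{74705}{-60709} = \left(-74705\right) \left(- \frac{1}{60709}\right) = \frac{74705}{60709}$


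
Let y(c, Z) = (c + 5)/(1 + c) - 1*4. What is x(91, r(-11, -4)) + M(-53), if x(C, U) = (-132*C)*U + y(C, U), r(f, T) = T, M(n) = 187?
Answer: 1109337/23 ≈ 48232.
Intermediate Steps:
y(c, Z) = -4 + (5 + c)/(1 + c) (y(c, Z) = (5 + c)/(1 + c) - 4 = -4 + (5 + c)/(1 + c))
x(C, U) = (1 - 3*C)/(1 + C) - 132*C*U (x(C, U) = (-132*C)*U + (1 - 3*C)/(1 + C) = -132*C*U + (1 - 3*C)/(1 + C) = (1 - 3*C)/(1 + C) - 132*C*U)
x(91, r(-11, -4)) + M(-53) = (1 - 3*91 - 132*91*(-4)*(1 + 91))/(1 + 91) + 187 = (1 - 273 - 132*91*(-4)*92)/92 + 187 = (1 - 273 + 4420416)/92 + 187 = (1/92)*4420144 + 187 = 1105036/23 + 187 = 1109337/23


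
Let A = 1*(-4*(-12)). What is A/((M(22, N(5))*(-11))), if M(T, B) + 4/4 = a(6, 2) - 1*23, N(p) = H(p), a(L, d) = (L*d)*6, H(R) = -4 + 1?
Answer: -1/11 ≈ -0.090909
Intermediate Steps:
H(R) = -3
a(L, d) = 6*L*d
N(p) = -3
M(T, B) = 48 (M(T, B) = -1 + (6*6*2 - 1*23) = -1 + (72 - 23) = -1 + 49 = 48)
A = 48 (A = 1*48 = 48)
A/((M(22, N(5))*(-11))) = 48/((48*(-11))) = 48/(-528) = 48*(-1/528) = -1/11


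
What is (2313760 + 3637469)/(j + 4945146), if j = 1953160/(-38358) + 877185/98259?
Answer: 3738382253318223/3106364931422867 ≈ 1.2035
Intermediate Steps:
j = -26378081035/628169787 (j = 1953160*(-1/38358) + 877185*(1/98259) = -976580/19179 + 292395/32753 = -26378081035/628169787 ≈ -41.992)
(2313760 + 3637469)/(j + 4945146) = (2313760 + 3637469)/(-26378081035/628169787 + 4945146) = 5951229/(3106364931422867/628169787) = 5951229*(628169787/3106364931422867) = 3738382253318223/3106364931422867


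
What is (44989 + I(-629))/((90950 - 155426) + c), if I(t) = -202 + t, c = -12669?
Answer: -44158/77145 ≈ -0.57240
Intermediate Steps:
(44989 + I(-629))/((90950 - 155426) + c) = (44989 + (-202 - 629))/((90950 - 155426) - 12669) = (44989 - 831)/(-64476 - 12669) = 44158/(-77145) = 44158*(-1/77145) = -44158/77145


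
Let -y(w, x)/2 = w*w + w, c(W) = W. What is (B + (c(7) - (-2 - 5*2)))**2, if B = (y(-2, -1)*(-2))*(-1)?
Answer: 121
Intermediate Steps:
y(w, x) = -2*w - 2*w**2 (y(w, x) = -2*(w*w + w) = -2*(w**2 + w) = -2*(w + w**2) = -2*w - 2*w**2)
B = -8 (B = (-2*(-2)*(1 - 2)*(-2))*(-1) = (-2*(-2)*(-1)*(-2))*(-1) = -4*(-2)*(-1) = 8*(-1) = -8)
(B + (c(7) - (-2 - 5*2)))**2 = (-8 + (7 - (-2 - 5*2)))**2 = (-8 + (7 - (-2 - 10)))**2 = (-8 + (7 - 1*(-12)))**2 = (-8 + (7 + 12))**2 = (-8 + 19)**2 = 11**2 = 121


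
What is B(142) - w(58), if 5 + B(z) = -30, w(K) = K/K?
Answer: -36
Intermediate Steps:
w(K) = 1
B(z) = -35 (B(z) = -5 - 30 = -35)
B(142) - w(58) = -35 - 1*1 = -35 - 1 = -36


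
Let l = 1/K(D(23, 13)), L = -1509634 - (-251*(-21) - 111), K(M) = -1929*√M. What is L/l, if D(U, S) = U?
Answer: 2922037626*√23 ≈ 1.4014e+10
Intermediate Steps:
L = -1514794 (L = -1509634 - (5271 - 111) = -1509634 - 1*5160 = -1509634 - 5160 = -1514794)
l = -√23/44367 (l = 1/(-1929*√23) = -√23/44367 ≈ -0.00010809)
L/l = -1514794*(-1929*√23) = -(-2922037626)*√23 = 2922037626*√23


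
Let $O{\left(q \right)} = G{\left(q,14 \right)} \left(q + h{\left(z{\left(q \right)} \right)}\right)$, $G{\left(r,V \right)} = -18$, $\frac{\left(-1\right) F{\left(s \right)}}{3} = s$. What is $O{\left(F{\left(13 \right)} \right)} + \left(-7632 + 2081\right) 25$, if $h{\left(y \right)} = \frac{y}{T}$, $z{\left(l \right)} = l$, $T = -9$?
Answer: $-138151$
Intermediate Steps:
$F{\left(s \right)} = - 3 s$
$h{\left(y \right)} = - \frac{y}{9}$ ($h{\left(y \right)} = \frac{y}{-9} = y \left(- \frac{1}{9}\right) = - \frac{y}{9}$)
$O{\left(q \right)} = - 16 q$ ($O{\left(q \right)} = - 18 \left(q - \frac{q}{9}\right) = - 18 \frac{8 q}{9} = - 16 q$)
$O{\left(F{\left(13 \right)} \right)} + \left(-7632 + 2081\right) 25 = - 16 \left(\left(-3\right) 13\right) + \left(-7632 + 2081\right) 25 = \left(-16\right) \left(-39\right) - 138775 = 624 - 138775 = -138151$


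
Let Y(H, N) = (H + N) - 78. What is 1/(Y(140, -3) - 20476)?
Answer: -1/20417 ≈ -4.8979e-5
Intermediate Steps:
Y(H, N) = -78 + H + N
1/(Y(140, -3) - 20476) = 1/((-78 + 140 - 3) - 20476) = 1/(59 - 20476) = 1/(-20417) = -1/20417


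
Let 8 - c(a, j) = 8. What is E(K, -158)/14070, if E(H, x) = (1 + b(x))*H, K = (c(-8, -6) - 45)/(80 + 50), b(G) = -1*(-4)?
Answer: -3/24388 ≈ -0.00012301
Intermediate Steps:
b(G) = 4
c(a, j) = 0 (c(a, j) = 8 - 1*8 = 8 - 8 = 0)
K = -9/26 (K = (0 - 45)/(80 + 50) = -45/130 = -45*1/130 = -9/26 ≈ -0.34615)
E(H, x) = 5*H (E(H, x) = (1 + 4)*H = 5*H)
E(K, -158)/14070 = (5*(-9/26))/14070 = -45/26*1/14070 = -3/24388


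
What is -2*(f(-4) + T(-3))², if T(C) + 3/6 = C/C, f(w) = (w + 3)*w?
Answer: -81/2 ≈ -40.500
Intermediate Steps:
f(w) = w*(3 + w) (f(w) = (3 + w)*w = w*(3 + w))
T(C) = ½ (T(C) = -½ + C/C = -½ + 1 = ½)
-2*(f(-4) + T(-3))² = -2*(-4*(3 - 4) + ½)² = -2*(-4*(-1) + ½)² = -2*(4 + ½)² = -2*(9/2)² = -2*81/4 = -81/2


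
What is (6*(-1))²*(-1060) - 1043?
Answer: -39203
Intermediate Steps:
(6*(-1))²*(-1060) - 1043 = (-6)²*(-1060) - 1043 = 36*(-1060) - 1043 = -38160 - 1043 = -39203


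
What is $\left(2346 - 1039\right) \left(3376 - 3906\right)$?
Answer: $-692710$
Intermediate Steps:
$\left(2346 - 1039\right) \left(3376 - 3906\right) = 1307 \left(-530\right) = -692710$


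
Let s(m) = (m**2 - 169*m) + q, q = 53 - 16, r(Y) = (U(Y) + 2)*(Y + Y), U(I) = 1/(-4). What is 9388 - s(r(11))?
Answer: 57501/4 ≈ 14375.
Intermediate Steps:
U(I) = -1/4
r(Y) = 7*Y/2 (r(Y) = (-1/4 + 2)*(Y + Y) = 7*(2*Y)/4 = 7*Y/2)
q = 37
s(m) = 37 + m**2 - 169*m (s(m) = (m**2 - 169*m) + 37 = 37 + m**2 - 169*m)
9388 - s(r(11)) = 9388 - (37 + ((7/2)*11)**2 - 1183*11/2) = 9388 - (37 + (77/2)**2 - 169*77/2) = 9388 - (37 + 5929/4 - 13013/2) = 9388 - 1*(-19949/4) = 9388 + 19949/4 = 57501/4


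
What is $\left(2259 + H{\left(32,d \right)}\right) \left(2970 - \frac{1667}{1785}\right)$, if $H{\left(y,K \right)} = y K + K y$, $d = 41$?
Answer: $\frac{25878840389}{1785} \approx 1.4498 \cdot 10^{7}$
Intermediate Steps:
$H{\left(y,K \right)} = 2 K y$ ($H{\left(y,K \right)} = K y + K y = 2 K y$)
$\left(2259 + H{\left(32,d \right)}\right) \left(2970 - \frac{1667}{1785}\right) = \left(2259 + 2 \cdot 41 \cdot 32\right) \left(2970 - \frac{1667}{1785}\right) = \left(2259 + 2624\right) \left(2970 - \frac{1667}{1785}\right) = 4883 \left(2970 - \frac{1667}{1785}\right) = 4883 \cdot \frac{5299783}{1785} = \frac{25878840389}{1785}$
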